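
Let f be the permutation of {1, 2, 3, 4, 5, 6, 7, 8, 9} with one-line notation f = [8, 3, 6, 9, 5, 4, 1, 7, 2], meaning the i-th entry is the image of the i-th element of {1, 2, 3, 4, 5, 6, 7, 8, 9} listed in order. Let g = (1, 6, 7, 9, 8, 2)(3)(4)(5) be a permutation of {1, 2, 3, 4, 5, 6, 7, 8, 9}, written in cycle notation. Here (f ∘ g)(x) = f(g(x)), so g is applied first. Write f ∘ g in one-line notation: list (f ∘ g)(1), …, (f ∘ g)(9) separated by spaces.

4 8 6 9 5 1 2 3 7

(f ∘ g)(x) = f(g(x)). Computing each image: f(g(1)) = f(6) = 4, f(g(2)) = f(1) = 8, f(g(3)) = f(3) = 6, f(g(4)) = f(4) = 9, f(g(5)) = f(5) = 5, f(g(6)) = f(7) = 1, f(g(7)) = f(9) = 2, f(g(8)) = f(2) = 3, f(g(9)) = f(8) = 7.
Hence f ∘ g = [4 8 6 9 5 1 2 3 7].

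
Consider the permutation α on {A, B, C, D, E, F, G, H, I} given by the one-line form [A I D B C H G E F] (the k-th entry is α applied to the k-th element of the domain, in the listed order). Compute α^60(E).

Tracing E → C → … returns to E after 7 steps, so E lies in a 7-cycle (B I F H E C D).
On a 7-cycle, α^7 is the identity, so α^60 = α^4 there (60 ≡ 4 mod 7).
Stepping 4 places around the cycle: E → C → D → B → I.

I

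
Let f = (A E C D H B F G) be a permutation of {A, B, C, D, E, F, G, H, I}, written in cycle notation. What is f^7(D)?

C

D lies in the 8-cycle (A E C D H B F G).
Stepping 7 places around the cycle: D → H → B → F → G → A → E → C.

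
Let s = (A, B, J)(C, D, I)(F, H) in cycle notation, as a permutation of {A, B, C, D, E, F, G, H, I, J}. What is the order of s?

The disjoint cycles have lengths 3, 3, 2, 1, 1.
Since disjoint cycles commute, ord(s) = lcm(3, 3, 2) = 6.

6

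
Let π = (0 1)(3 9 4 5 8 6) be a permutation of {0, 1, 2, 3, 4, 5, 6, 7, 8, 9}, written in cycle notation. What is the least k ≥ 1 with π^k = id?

6

The cycle type of π is (6, 2, 1, 1).
The order is lcm(6, 2) = 6.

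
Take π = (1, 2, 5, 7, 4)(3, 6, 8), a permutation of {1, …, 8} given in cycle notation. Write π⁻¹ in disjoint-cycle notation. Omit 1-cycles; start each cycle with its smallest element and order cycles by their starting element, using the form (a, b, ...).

Inverting a permutation written in cycle notation just reverses the order within every cycle.
Reversing each cycle of π and rotating so the smallest element leads gives (1, 4, 7, 5, 2)(3, 8, 6).

(1, 4, 7, 5, 2)(3, 8, 6)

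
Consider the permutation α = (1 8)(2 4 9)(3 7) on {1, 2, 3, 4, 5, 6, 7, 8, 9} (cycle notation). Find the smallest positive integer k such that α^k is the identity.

The cycle type of α is (3, 2, 2, 1, 1).
The order of α is the least common multiple of its cycle lengths: lcm(3, 2, 2) = 6.

6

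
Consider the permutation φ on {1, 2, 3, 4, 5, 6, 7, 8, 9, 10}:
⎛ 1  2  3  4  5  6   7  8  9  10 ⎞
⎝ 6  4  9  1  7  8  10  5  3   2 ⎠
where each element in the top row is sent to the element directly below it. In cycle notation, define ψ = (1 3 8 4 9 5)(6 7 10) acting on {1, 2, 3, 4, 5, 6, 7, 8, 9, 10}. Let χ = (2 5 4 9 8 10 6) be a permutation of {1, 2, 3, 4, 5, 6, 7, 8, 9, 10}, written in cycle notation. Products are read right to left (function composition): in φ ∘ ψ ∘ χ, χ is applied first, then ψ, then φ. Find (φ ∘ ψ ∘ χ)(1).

9

(φ ∘ ψ ∘ χ)(1) = φ(ψ(χ(1))). χ(1) = 1, then ψ(1) = 3, then φ(3) = 9, so the result is 9.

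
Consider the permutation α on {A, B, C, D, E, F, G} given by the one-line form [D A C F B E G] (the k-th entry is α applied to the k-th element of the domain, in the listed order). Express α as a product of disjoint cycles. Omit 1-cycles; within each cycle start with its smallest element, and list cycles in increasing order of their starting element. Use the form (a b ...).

(A D F E B)

Iterating α from A gives A → D → F → E → B → A; that is the 5-cycle (A D F E B).
Continuing from each remaining unvisited element yields (A D F E B).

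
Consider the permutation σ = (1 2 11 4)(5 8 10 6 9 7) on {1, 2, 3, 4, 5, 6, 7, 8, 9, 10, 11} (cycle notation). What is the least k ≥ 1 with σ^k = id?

12

The disjoint cycles have lengths 6, 4, 1.
The order is lcm(6, 4) = 12.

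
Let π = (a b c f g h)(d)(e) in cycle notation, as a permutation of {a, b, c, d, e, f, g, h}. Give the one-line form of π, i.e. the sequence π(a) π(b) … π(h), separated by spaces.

b c f d e g h a

Each element maps to the next entry in its cycle (wrapping to the front): a→b, b→c, c→f, d→d, e→e, f→g, g→h, h→a.
Listing these in domain order gives b c f d e g h a.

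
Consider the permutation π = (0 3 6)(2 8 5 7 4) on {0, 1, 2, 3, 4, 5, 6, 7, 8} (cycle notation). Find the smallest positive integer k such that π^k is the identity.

15

The cycle type of π is (5, 3, 1).
The order of π is the least common multiple of its cycle lengths: lcm(5, 3) = 15.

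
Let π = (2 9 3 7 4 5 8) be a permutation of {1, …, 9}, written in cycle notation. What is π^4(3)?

3 lies in the 7-cycle (2 9 3 7 4 5 8).
Stepping 4 places around the cycle: 3 → 7 → 4 → 5 → 8.

8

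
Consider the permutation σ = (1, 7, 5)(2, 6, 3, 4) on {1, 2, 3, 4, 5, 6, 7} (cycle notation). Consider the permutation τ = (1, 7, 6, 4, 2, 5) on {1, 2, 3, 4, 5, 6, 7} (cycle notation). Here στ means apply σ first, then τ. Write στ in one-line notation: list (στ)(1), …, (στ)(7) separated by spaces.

(στ)(x) = τ(σ(x)). Computing each image: τ(σ(1)) = τ(7) = 6, τ(σ(2)) = τ(6) = 4, τ(σ(3)) = τ(4) = 2, τ(σ(4)) = τ(2) = 5, τ(σ(5)) = τ(1) = 7, τ(σ(6)) = τ(3) = 3, τ(σ(7)) = τ(5) = 1.
Hence στ = [6 4 2 5 7 3 1].

6 4 2 5 7 3 1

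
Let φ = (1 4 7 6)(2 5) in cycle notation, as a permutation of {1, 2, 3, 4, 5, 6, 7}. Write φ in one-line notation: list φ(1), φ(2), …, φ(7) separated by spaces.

4 5 3 7 2 1 6

Image by image: 1↦4, 2↦5, 3↦3, 4↦7, 5↦2, 6↦1, 7↦6.
Listing these in domain order gives 4 5 3 7 2 1 6.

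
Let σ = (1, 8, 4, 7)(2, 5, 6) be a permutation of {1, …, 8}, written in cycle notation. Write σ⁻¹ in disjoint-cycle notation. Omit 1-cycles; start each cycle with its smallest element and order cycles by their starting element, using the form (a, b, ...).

Inverting a permutation written in cycle notation just reverses the order within every cycle.
Reversing each cycle of σ and rotating so the smallest element leads gives (1, 7, 4, 8)(2, 6, 5).

(1, 7, 4, 8)(2, 6, 5)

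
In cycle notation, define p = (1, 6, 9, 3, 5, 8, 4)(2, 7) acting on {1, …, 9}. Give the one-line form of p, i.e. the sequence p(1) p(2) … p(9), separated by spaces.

6 7 5 1 8 9 2 4 3

Each element maps to the next entry in its cycle (wrapping to the front): 1↦6, 2↦7, 3↦5, 4↦1, 5↦8, 6↦9, 7↦2, 8↦4, 9↦3.
Listing these in domain order gives 6 7 5 1 8 9 2 4 3.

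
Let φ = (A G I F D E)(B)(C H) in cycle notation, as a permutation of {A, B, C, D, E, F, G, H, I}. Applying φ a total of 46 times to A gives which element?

D

A lies in the 6-cycle (A G I F D E).
Powers repeat with period 6 on this cycle, and 46 mod 6 = 4, so φ^46(A) = φ^4(A).
Advancing 4 steps from A: A → G → I → F → D.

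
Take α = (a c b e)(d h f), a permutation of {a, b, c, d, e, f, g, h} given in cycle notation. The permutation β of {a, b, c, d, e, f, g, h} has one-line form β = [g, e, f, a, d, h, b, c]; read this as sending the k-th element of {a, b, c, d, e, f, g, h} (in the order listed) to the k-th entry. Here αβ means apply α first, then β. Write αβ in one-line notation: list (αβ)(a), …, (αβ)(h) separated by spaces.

f d e c g a b h

(αβ)(x) = β(α(x)). Computing each image: β(α(a)) = β(c) = f, β(α(b)) = β(e) = d, β(α(c)) = β(b) = e, β(α(d)) = β(h) = c, β(α(e)) = β(a) = g, β(α(f)) = β(d) = a, β(α(g)) = β(g) = b, β(α(h)) = β(f) = h.
Hence αβ = [f d e c g a b h].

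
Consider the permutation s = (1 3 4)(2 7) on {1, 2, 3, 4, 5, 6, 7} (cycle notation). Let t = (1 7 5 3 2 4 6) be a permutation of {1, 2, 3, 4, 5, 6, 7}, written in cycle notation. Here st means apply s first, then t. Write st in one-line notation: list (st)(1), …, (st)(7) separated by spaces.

(st)(x) = t(s(x)). Computing each image: t(s(1)) = t(3) = 2, t(s(2)) = t(7) = 5, t(s(3)) = t(4) = 6, t(s(4)) = t(1) = 7, t(s(5)) = t(5) = 3, t(s(6)) = t(6) = 1, t(s(7)) = t(2) = 4.
Hence st = [2 5 6 7 3 1 4].

2 5 6 7 3 1 4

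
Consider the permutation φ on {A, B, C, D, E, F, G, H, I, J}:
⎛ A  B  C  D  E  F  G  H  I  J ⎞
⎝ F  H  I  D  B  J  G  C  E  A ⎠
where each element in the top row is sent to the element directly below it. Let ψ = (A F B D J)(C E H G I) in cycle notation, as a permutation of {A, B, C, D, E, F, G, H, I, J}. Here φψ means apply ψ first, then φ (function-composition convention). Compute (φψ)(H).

(φψ)(H) = φ(ψ(H)). ψ(H) = G, then φ(G) = G. So (φψ)(H) = G.

G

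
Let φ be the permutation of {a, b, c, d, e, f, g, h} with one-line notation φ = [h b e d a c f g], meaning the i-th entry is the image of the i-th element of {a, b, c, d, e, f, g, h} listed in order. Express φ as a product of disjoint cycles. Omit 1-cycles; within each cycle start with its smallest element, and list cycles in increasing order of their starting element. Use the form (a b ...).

(a h g f c e)

Iterating φ from a gives a → h → g → f → c → e → a; that is the 6-cycle (a h g f c e).
Repeating from the next unused element and collecting all non-trivial cycles gives (a h g f c e).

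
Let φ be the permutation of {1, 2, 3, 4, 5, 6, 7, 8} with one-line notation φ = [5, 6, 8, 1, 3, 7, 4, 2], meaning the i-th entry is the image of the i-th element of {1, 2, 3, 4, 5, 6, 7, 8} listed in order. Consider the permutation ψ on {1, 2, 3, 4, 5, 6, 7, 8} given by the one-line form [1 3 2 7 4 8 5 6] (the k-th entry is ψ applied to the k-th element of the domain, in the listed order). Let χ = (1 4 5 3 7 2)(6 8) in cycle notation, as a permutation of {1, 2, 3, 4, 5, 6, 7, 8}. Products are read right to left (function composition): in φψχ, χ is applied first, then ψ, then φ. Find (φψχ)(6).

Apply the permutations in order: χ(6) = 8, then ψ(8) = 6, then φ(6) = 7. So (φψχ)(6) = 7.

7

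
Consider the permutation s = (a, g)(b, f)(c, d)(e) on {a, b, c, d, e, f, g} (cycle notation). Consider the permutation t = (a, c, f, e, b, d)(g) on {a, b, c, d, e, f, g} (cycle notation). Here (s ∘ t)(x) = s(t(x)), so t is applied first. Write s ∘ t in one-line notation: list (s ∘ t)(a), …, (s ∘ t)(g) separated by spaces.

(s ∘ t)(x) = s(t(x)). Computing each image: s(t(a)) = s(c) = d, s(t(b)) = s(d) = c, s(t(c)) = s(f) = b, s(t(d)) = s(a) = g, s(t(e)) = s(b) = f, s(t(f)) = s(e) = e, s(t(g)) = s(g) = a.
Hence s ∘ t = [d c b g f e a].

d c b g f e a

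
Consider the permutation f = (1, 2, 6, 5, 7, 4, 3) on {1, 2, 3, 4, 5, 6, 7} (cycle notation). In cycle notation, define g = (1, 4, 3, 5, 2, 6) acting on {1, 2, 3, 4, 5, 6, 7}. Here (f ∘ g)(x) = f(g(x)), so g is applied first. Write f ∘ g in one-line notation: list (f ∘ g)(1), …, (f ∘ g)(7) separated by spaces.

For each element, apply g then f: 1 → 4 → 3; 2 → 6 → 5; 3 → 5 → 7; 4 → 3 → 1; 5 → 2 → 6; 6 → 1 → 2; 7 → 7 → 4.
So f ∘ g in one-line form is 3 5 7 1 6 2 4.

3 5 7 1 6 2 4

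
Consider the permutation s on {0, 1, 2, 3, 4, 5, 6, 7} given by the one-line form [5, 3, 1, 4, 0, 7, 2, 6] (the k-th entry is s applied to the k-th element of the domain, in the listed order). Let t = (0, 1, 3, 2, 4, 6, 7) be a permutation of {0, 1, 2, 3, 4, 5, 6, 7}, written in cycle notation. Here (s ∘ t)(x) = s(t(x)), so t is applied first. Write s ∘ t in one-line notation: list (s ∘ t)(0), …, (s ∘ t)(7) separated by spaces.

3 4 0 1 2 7 6 5

(s ∘ t)(x) = s(t(x)). Computing each image: s(t(0)) = s(1) = 3, s(t(1)) = s(3) = 4, s(t(2)) = s(4) = 0, s(t(3)) = s(2) = 1, s(t(4)) = s(6) = 2, s(t(5)) = s(5) = 7, s(t(6)) = s(7) = 6, s(t(7)) = s(0) = 5.
Hence s ∘ t = [3 4 0 1 2 7 6 5].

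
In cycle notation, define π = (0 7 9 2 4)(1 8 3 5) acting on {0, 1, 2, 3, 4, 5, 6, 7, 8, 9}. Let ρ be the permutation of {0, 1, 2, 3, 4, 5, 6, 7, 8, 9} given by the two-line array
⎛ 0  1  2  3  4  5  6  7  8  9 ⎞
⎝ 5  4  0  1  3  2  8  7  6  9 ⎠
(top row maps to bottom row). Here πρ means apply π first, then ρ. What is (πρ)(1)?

6

π(1) = 8, then ρ(8) = 6; composing gives (πρ)(1) = 6.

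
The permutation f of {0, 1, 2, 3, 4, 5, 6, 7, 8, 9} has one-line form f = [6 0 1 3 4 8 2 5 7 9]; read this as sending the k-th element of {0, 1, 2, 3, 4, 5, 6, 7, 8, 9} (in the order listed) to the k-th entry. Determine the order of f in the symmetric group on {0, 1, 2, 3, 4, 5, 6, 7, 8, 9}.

Decomposing into disjoint cycles gives cycle lengths 4, 3, 1, 1, 1.
The order of f is the least common multiple of its cycle lengths: lcm(4, 3) = 12.

12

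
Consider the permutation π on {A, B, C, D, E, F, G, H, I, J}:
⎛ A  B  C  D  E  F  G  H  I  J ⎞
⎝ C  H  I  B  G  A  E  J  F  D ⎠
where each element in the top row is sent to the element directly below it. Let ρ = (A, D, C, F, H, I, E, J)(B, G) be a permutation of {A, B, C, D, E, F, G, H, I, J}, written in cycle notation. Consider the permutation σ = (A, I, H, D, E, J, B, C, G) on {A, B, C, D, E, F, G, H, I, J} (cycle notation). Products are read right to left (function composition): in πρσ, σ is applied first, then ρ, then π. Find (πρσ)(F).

Chase F: σ(F) = F; ρ(F) = H; π(H) = J. Hence (πρσ)(F) = J.

J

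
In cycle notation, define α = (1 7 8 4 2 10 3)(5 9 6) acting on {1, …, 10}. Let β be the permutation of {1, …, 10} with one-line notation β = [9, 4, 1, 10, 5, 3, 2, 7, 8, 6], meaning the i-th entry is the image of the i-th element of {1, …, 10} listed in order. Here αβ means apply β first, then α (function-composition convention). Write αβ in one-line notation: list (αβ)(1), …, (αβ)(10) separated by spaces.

6 2 7 3 9 1 10 8 4 5

For each element, apply β then α: 1 → 9 → 6; 2 → 4 → 2; 3 → 1 → 7; 4 → 10 → 3; 5 → 5 → 9; 6 → 3 → 1; 7 → 2 → 10; 8 → 7 → 8; 9 → 8 → 4; 10 → 6 → 5.
Collecting the images, αβ = [6 2 7 3 9 1 10 8 4 5].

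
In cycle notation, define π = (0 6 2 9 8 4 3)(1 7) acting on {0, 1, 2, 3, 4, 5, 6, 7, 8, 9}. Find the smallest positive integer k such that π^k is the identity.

The cycle type of π is (7, 2, 1).
The order is lcm(7, 2) = 14.

14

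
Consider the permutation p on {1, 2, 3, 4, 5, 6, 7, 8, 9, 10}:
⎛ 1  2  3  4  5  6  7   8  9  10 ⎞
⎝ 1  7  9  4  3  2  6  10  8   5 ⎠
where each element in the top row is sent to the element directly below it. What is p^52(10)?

Tracing 10 → 5 → … returns to 10 after 5 steps, so 10 lies in a 5-cycle (3, 9, 8, 10, 5).
Since the cycle has length 5, p^52 acts on it the same as p^2 (52 mod 5 = 2).
Stepping 2 places around the cycle: 10 → 5 → 3.

3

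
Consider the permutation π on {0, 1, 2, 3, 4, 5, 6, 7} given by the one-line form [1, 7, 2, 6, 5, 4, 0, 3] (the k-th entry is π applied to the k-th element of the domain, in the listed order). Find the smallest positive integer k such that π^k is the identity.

10

Writing π as disjoint cycles, the cycle lengths are 5, 2, 1.
The order of π is the least common multiple of its cycle lengths: lcm(5, 2) = 10.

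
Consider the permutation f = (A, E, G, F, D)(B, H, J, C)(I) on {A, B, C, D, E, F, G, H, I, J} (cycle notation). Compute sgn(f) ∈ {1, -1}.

The cycle lengths are 5, 4, 1.
A cycle of length ℓ contributes ℓ−1 transpositions, so f is a product of 4 + 3 = 7 transpositions — odd.

-1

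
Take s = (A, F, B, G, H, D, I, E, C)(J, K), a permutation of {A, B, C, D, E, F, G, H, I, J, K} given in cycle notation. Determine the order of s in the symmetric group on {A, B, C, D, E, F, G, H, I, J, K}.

18

The disjoint cycles have lengths 9, 2.
The order of s is the least common multiple of its cycle lengths: lcm(9, 2) = 18.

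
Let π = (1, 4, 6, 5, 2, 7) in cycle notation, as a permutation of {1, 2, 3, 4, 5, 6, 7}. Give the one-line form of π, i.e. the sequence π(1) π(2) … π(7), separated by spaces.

Each element maps to the next entry in its cycle (wrapping to the front): 1→4, 2→7, 3→3, 4→6, 5→2, 6→5, 7→1.
Listing these in domain order gives 4 7 3 6 2 5 1.

4 7 3 6 2 5 1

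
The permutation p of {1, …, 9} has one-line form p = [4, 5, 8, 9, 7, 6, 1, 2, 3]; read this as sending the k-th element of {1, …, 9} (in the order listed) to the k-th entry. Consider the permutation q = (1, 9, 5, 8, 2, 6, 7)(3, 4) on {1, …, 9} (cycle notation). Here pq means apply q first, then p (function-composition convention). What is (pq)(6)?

(pq)(6) = p(q(6)). q(6) = 7, then p(7) = 1. So (pq)(6) = 1.

1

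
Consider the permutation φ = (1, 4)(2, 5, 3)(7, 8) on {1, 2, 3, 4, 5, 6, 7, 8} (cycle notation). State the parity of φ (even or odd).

even

The cycle lengths are 3, 2, 2, 1.
A cycle of length ℓ contributes ℓ−1 transpositions, so φ is a product of 2 + 1 + 1 = 4 transpositions — even.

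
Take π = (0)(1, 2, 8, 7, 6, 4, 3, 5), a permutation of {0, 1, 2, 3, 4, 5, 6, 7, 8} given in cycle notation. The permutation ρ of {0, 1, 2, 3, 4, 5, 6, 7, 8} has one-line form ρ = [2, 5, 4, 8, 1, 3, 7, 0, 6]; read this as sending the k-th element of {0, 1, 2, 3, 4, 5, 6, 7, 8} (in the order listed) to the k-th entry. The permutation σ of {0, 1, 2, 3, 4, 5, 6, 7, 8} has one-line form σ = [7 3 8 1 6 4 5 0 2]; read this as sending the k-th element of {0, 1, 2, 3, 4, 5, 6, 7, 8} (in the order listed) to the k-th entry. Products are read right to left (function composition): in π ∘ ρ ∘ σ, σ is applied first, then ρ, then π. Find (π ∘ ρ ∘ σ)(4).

(π ∘ ρ ∘ σ)(4) = π(ρ(σ(4))). σ(4) = 6, then ρ(6) = 7, then π(7) = 6, so the result is 6.

6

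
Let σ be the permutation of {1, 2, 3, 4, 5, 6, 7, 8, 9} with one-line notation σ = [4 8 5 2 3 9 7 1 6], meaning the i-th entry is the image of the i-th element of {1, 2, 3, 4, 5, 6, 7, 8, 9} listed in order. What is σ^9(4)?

Tracing 4 → 2 → … returns to 4 after 4 steps, so 4 lies in a 4-cycle (1, 4, 2, 8).
On a 4-cycle, σ^4 is the identity, so σ^9 = σ^1 there (9 ≡ 1 mod 4).
Stepping 1 place around the cycle: 4 → 2.

2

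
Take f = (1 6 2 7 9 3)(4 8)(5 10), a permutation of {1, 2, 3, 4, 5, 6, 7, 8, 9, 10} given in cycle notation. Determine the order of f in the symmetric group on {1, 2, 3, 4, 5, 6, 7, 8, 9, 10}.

6

The disjoint cycles have lengths 6, 2, 2.
The order of f is the least common multiple of its cycle lengths: lcm(6, 2, 2) = 6.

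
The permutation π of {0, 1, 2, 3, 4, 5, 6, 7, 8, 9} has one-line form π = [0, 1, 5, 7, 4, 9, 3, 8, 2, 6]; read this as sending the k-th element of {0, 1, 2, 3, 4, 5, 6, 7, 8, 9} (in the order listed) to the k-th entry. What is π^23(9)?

Tracing 9 → 6 → … returns to 9 after 7 steps, so 9 lies in a 7-cycle (2 5 9 6 3 7 8).
On a 7-cycle, π^7 is the identity, so π^23 = π^2 there (23 ≡ 2 mod 7).
Advancing 2 steps from 9: 9 → 6 → 3.

3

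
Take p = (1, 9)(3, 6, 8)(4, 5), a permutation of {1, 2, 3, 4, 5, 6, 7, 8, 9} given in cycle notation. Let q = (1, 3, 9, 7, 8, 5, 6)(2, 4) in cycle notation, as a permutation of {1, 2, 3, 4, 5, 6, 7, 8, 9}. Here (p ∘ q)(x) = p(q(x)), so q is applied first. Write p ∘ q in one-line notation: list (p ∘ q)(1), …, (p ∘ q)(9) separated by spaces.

6 5 1 2 8 9 3 4 7

(p ∘ q)(x) = p(q(x)). Computing each image: p(q(1)) = p(3) = 6, p(q(2)) = p(4) = 5, p(q(3)) = p(9) = 1, p(q(4)) = p(2) = 2, p(q(5)) = p(6) = 8, p(q(6)) = p(1) = 9, p(q(7)) = p(8) = 3, p(q(8)) = p(5) = 4, p(q(9)) = p(7) = 7.
Hence p ∘ q = [6 5 1 2 8 9 3 4 7].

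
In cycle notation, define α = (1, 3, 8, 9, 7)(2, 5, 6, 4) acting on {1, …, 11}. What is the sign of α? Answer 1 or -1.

The cycle lengths are 5, 4, 1, 1.
A cycle is odd iff its length is even; α has 1 even-length cycle, so sgn(α) = (−1)^1 and α is odd.

-1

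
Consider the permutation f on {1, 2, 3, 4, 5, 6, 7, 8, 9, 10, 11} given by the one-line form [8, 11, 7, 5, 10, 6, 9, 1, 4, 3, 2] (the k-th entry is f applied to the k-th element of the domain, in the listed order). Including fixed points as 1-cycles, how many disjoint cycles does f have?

4

The cycle decomposition is (1 8)(2 11)(3 7 9 4 5 10)(6), which has 4 cycles (counting 1-cycles).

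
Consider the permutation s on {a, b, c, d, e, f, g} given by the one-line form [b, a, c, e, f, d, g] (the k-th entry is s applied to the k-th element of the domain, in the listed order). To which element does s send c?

c is element number 3 of the domain, and entry number 3 of the one-line form is c, so s(c) = c.

c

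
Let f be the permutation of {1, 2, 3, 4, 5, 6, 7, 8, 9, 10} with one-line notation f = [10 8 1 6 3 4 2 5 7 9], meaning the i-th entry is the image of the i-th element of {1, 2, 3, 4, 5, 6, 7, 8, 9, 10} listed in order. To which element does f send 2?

2 is element number 2 of the domain, and entry number 2 of the one-line form is 8, so f(2) = 8.

8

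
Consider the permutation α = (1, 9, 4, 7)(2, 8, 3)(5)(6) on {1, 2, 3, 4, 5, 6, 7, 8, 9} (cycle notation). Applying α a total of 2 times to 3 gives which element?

3 lies in the 3-cycle (2, 8, 3).
Stepping 2 places around the cycle: 3 → 2 → 8.

8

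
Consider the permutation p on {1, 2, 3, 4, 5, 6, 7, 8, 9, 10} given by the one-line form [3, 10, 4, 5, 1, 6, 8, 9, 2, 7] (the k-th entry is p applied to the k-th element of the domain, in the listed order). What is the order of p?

20

The disjoint-cycle form of p has cycle lengths 5, 4, 1.
The order is lcm(5, 4) = 20.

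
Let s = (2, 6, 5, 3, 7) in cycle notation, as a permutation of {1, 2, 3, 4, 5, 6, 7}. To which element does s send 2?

Within (2, 6, 5, 3, 7), 2 ↦ 6.

6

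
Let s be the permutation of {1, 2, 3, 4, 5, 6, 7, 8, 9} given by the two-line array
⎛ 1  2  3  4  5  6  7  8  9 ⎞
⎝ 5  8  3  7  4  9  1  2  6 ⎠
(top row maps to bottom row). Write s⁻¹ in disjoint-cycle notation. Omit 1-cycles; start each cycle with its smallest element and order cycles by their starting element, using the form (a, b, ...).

First write s in disjoint cycles: (1, 5, 4, 7)(2, 8)(6, 9).
The inverse reverses every cycle; in canonical form, s⁻¹ = (1, 7, 4, 5)(2, 8)(6, 9).

(1, 7, 4, 5)(2, 8)(6, 9)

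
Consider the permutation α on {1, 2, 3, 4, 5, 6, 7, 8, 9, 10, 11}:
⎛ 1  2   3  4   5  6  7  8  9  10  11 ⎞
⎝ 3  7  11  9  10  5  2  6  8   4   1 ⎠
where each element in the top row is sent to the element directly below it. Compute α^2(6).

10

Tracing 6 → 5 → … returns to 6 after 6 steps, so 6 lies in a 6-cycle (4, 9, 8, 6, 5, 10).
Stepping 2 places around the cycle: 6 → 5 → 10.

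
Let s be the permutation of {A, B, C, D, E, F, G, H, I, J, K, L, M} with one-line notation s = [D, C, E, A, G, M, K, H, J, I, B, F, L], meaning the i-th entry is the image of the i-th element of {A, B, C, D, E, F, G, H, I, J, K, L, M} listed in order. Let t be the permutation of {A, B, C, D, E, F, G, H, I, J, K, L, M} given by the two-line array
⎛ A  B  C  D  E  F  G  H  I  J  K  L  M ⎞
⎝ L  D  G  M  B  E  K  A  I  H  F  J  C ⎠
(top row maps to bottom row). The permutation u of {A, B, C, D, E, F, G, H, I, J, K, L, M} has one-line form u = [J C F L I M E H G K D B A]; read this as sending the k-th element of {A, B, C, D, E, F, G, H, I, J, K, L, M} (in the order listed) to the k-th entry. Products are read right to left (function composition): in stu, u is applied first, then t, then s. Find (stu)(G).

C

Apply the permutations in order: u(G) = E, then t(E) = B, then s(B) = C. So (stu)(G) = C.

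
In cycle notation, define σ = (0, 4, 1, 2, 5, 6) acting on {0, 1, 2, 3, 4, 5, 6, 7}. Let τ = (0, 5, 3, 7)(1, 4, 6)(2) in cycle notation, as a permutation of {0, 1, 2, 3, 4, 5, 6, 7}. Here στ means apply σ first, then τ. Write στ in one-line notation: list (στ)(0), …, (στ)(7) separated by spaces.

6 2 3 7 4 1 5 0

(στ)(x) = τ(σ(x)). Computing each image: τ(σ(0)) = τ(4) = 6, τ(σ(1)) = τ(2) = 2, τ(σ(2)) = τ(5) = 3, τ(σ(3)) = τ(3) = 7, τ(σ(4)) = τ(1) = 4, τ(σ(5)) = τ(6) = 1, τ(σ(6)) = τ(0) = 5, τ(σ(7)) = τ(7) = 0.
Hence στ = [6 2 3 7 4 1 5 0].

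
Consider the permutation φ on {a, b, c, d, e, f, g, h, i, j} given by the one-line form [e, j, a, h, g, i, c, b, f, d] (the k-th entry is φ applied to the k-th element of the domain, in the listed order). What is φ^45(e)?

Tracing e → g → … returns to e after 4 steps, so e lies in a 4-cycle (a e g c).
Powers repeat with period 4 on this cycle, and 45 mod 4 = 1, so φ^45(e) = φ^1(e).
Advancing 1 step from e: e → g.

g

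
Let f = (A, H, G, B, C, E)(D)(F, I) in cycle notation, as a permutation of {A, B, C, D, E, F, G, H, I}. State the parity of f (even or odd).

even

The cycle lengths are 6, 2, 1.
A cycle is odd iff its length is even; f has 2 even-length cycles, so sgn(f) = (−1)^2 and f is even.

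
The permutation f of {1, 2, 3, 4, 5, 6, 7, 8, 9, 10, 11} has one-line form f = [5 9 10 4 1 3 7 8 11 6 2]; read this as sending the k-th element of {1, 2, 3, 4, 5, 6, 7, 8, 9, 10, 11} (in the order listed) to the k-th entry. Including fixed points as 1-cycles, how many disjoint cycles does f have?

The cycle decomposition is (1, 5)(2, 9, 11)(3, 10, 6)(4)(7)(8), which has 6 cycles (counting 1-cycles).

6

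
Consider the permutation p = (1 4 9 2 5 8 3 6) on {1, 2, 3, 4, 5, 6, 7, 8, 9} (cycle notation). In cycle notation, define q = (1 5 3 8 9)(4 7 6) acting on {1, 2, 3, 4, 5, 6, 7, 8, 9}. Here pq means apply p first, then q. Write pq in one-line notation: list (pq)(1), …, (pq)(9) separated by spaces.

For each element, apply p then q: 1 → 4 → 7; 2 → 5 → 3; 3 → 6 → 4; 4 → 9 → 1; 5 → 8 → 9; 6 → 1 → 5; 7 → 7 → 6; 8 → 3 → 8; 9 → 2 → 2.
So pq in one-line form is 7 3 4 1 9 5 6 8 2.

7 3 4 1 9 5 6 8 2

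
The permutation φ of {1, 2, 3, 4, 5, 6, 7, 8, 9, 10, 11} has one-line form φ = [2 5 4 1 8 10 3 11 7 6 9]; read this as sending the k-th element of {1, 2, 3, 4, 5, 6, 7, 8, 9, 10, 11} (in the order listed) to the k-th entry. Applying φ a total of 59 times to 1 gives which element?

9

Tracing 1 → 2 → … returns to 1 after 9 steps, so 1 lies in a 9-cycle (1, 2, 5, 8, 11, 9, 7, 3, 4).
Powers repeat with period 9 on this cycle, and 59 mod 9 = 5, so φ^59(1) = φ^5(1).
Advancing 5 steps from 1: 1 → 2 → 5 → 8 → 11 → 9.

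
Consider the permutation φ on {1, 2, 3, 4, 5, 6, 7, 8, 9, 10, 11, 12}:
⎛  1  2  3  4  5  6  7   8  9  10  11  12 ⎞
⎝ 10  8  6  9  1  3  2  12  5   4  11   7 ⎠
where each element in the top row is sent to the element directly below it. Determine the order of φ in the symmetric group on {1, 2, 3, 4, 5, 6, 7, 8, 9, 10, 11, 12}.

20

The disjoint-cycle form of φ has cycle lengths 5, 4, 2, 1.
The order of φ is the least common multiple of its cycle lengths: lcm(5, 4, 2) = 20.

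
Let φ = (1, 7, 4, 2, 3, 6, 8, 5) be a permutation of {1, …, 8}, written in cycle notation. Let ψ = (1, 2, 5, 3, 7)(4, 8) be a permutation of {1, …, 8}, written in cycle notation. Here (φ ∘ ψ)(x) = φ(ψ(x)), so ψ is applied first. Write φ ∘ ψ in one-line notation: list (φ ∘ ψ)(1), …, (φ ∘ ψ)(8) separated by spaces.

3 1 4 5 6 8 7 2

Chase each element through ψ then φ: 1 → 2 → 3; 2 → 5 → 1; 3 → 7 → 4; 4 → 8 → 5; 5 → 3 → 6; 6 → 6 → 8; 7 → 1 → 7; 8 → 4 → 2.
So φ ∘ ψ in one-line form is 3 1 4 5 6 8 7 2.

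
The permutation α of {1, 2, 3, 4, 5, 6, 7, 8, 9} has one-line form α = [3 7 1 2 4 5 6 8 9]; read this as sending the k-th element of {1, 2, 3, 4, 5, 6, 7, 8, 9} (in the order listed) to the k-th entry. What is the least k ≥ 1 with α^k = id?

10

Writing α as disjoint cycles, the cycle lengths are 5, 2, 1, 1.
The order is lcm(5, 2) = 10.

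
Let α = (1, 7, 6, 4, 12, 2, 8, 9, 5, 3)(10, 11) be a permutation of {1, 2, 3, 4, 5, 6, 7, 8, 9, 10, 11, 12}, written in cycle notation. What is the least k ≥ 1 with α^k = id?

10

The disjoint cycles have lengths 10, 2.
The order of α is the least common multiple of its cycle lengths: lcm(10, 2) = 10.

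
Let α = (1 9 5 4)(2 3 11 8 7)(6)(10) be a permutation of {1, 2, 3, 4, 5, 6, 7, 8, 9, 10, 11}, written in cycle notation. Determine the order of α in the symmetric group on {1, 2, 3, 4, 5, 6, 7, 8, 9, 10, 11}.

The disjoint cycles have lengths 5, 4, 1, 1.
The order is lcm(5, 4) = 20.

20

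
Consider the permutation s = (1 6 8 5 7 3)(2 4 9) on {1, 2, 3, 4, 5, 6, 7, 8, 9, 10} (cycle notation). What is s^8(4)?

2

4 lies in the 3-cycle (2 4 9).
Powers repeat with period 3 on this cycle, and 8 mod 3 = 2, so s^8(4) = s^2(4).
Advancing 2 steps from 4: 4 → 9 → 2.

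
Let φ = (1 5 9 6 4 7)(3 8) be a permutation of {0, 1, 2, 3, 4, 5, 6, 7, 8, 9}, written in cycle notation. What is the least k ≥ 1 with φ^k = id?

The disjoint cycles have lengths 6, 2, 1, 1.
The order of φ is the least common multiple of its cycle lengths: lcm(6, 2) = 6.

6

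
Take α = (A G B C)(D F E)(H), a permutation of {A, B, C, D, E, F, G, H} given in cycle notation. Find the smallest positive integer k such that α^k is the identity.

12

The disjoint cycles have lengths 4, 3, 1.
Since disjoint cycles commute, ord(α) = lcm(4, 3) = 12.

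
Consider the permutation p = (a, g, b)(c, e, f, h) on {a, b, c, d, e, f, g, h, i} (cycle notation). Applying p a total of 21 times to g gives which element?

g

g lies in the 3-cycle (a, g, b).
Since the cycle has length 3, p^21 acts on it the same as p^0 (21 mod 3 = 0).
So p^21(g) = g.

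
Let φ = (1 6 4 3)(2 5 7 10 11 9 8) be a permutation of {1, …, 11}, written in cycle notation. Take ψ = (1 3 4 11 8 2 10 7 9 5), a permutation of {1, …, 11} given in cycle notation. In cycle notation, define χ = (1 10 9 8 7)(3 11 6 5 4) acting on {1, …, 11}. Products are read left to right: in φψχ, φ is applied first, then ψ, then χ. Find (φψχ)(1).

5

Apply the permutations in order: φ(1) = 6, then ψ(6) = 6, then χ(6) = 5. So (φψχ)(1) = 5.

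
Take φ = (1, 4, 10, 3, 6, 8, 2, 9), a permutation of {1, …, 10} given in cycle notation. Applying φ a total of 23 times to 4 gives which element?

4 lies in the 8-cycle (1, 4, 10, 3, 6, 8, 2, 9).
On an 8-cycle, φ^8 is the identity, so φ^23 = φ^7 there (23 ≡ 7 mod 8).
Stepping 7 places around the cycle: 4 → 10 → 3 → 6 → 8 → 2 → 9 → 1.

1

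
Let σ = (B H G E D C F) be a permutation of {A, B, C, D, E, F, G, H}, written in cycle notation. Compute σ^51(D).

F

D lies in the 7-cycle (B H G E D C F).
Powers repeat with period 7 on this cycle, and 51 mod 7 = 2, so σ^51(D) = σ^2(D).
Advancing 2 steps from D: D → C → F.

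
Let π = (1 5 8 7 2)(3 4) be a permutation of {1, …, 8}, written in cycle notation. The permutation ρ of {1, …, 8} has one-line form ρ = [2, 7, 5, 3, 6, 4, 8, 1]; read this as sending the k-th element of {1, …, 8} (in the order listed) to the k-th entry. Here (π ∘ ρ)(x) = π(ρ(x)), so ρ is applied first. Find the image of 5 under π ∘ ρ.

6

First apply ρ: ρ(5) = 6, then π(6) = 6. Thus (π ∘ ρ)(5) = 6.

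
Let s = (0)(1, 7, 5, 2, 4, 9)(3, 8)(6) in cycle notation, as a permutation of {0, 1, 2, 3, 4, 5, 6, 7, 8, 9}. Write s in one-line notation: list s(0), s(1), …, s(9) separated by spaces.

0 7 4 8 9 2 6 5 3 1

Reading each image from the cycles: 0→0, 1→7, 2→4, 3→8, 4→9, 5→2, 6→6, 7→5, 8→3, 9→1.
So the one-line form is 0 7 4 8 9 2 6 5 3 1.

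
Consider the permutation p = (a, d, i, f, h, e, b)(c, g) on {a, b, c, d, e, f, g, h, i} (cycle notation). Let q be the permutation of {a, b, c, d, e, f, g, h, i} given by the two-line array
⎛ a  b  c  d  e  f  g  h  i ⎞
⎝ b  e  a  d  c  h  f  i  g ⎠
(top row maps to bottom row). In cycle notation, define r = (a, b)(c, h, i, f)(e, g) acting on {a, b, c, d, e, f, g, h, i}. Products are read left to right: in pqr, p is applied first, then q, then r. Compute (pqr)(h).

h

(pqr)(h) = r(q(p(h))). p(h) = e, then q(e) = c, then r(c) = h, so the result is h.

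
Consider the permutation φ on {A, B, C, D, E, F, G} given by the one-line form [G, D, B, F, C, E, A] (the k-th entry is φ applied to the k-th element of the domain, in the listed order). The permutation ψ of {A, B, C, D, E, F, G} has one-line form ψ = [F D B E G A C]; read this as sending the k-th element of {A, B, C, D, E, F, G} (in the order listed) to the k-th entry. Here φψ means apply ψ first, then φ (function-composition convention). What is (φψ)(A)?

E

First apply ψ: ψ(A) = F, then φ(F) = E. Thus (φψ)(A) = E.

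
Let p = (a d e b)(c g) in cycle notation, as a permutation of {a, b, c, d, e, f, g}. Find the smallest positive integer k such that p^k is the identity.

4

The disjoint cycles have lengths 4, 2, 1.
Since disjoint cycles commute, ord(p) = lcm(4, 2) = 4.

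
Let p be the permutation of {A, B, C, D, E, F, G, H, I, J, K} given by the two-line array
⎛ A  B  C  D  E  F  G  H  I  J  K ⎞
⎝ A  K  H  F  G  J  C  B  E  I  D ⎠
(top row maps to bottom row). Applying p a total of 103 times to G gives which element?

Tracing G → C → … returns to G after 10 steps, so G lies in a 10-cycle (B K D F J I E G C H).
Powers repeat with period 10 on this cycle, and 103 mod 10 = 3, so p^103(G) = p^3(G).
Stepping 3 places around the cycle: G → C → H → B.

B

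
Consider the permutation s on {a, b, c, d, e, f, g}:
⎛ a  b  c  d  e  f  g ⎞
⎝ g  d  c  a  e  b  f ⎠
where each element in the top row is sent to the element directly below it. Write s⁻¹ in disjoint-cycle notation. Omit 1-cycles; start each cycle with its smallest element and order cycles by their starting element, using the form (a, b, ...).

(a, d, b, f, g)

First write s in disjoint cycles: (a, g, f, b, d).
Reversing each cycle (and rotating so the smallest element leads) gives s⁻¹ = (a, d, b, f, g).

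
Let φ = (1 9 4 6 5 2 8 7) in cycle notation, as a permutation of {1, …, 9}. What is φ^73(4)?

4 lies in the 8-cycle (1 9 4 6 5 2 8 7).
Powers repeat with period 8 on this cycle, and 73 mod 8 = 1, so φ^73(4) = φ^1(4).
Stepping 1 place around the cycle: 4 → 6.

6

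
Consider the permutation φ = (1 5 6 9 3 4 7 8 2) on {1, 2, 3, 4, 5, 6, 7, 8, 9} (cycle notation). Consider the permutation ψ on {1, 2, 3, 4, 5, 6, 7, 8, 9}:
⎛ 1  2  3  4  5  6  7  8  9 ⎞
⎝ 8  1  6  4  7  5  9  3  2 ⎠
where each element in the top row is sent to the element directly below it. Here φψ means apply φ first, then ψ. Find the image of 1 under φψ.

First apply φ: φ(1) = 5, then ψ(5) = 7. Thus (φψ)(1) = 7.

7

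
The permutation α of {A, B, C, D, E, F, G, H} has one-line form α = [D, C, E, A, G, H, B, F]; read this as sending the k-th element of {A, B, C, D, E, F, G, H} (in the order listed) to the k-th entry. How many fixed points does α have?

No element satisfies α(x) = x, so there are 0 fixed points.

0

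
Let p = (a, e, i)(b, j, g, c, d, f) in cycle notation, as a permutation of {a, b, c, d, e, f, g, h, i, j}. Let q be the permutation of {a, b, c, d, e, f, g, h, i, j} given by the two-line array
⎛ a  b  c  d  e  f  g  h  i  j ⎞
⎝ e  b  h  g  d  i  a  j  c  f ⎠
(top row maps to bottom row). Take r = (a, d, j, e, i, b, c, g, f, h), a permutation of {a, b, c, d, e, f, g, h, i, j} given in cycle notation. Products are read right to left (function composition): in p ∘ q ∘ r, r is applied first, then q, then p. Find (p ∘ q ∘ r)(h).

Apply the permutations in order: r(h) = a, then q(a) = e, then p(e) = i. So (p ∘ q ∘ r)(h) = i.

i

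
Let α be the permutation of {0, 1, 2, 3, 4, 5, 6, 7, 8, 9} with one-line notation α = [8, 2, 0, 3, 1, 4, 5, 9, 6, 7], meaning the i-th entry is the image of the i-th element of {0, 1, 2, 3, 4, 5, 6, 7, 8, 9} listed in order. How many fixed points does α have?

The fixed points (elements with α(x) = x) are {3}, so there is 1.

1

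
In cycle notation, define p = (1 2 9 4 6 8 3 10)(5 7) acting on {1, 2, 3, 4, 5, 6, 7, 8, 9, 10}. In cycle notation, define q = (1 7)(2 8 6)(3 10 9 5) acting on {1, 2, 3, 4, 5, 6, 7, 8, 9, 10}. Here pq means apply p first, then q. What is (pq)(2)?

First apply p: p(2) = 9, then q(9) = 5. Thus (pq)(2) = 5.

5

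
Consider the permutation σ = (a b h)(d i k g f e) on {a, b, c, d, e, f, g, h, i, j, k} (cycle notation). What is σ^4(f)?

f lies in the 6-cycle (d i k g f e).
Advancing 4 steps from f: f → e → d → i → k.

k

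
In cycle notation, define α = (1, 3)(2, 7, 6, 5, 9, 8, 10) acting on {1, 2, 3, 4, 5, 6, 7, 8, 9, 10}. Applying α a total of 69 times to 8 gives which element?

9

8 lies in the 7-cycle (2, 7, 6, 5, 9, 8, 10).
Powers repeat with period 7 on this cycle, and 69 mod 7 = 6, so α^69(8) = α^6(8).
Advancing 6 steps from 8: 8 → 10 → 2 → 7 → 6 → 5 → 9.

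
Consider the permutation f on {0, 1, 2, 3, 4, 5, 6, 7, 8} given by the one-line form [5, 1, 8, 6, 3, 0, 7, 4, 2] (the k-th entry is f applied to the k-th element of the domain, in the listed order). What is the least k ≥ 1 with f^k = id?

Decomposing into disjoint cycles gives cycle lengths 4, 2, 2, 1.
Since disjoint cycles commute, ord(f) = lcm(4, 2, 2) = 4.

4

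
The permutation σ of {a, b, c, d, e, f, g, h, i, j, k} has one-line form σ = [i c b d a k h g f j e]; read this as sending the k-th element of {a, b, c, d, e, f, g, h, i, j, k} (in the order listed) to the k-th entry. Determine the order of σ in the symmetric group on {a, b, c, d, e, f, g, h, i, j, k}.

10

Writing σ as disjoint cycles, the cycle lengths are 5, 2, 2, 1, 1.
Since disjoint cycles commute, ord(σ) = lcm(5, 2, 2) = 10.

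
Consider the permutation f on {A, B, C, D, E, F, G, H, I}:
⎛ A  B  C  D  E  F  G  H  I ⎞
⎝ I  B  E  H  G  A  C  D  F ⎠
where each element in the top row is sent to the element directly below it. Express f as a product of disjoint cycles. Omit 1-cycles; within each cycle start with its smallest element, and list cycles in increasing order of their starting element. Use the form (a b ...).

Iterating f from A gives A → I → F → A; that is the 3-cycle (A I F).
Continuing from each remaining unvisited element yields (A I F)(C E G)(D H).

(A I F)(C E G)(D H)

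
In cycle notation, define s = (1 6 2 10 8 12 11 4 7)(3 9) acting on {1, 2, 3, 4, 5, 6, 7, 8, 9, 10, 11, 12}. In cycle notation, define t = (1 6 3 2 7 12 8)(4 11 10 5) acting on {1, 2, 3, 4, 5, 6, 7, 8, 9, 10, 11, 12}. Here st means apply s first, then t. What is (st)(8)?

8

First apply s: s(8) = 12, then t(12) = 8. Thus (st)(8) = 8.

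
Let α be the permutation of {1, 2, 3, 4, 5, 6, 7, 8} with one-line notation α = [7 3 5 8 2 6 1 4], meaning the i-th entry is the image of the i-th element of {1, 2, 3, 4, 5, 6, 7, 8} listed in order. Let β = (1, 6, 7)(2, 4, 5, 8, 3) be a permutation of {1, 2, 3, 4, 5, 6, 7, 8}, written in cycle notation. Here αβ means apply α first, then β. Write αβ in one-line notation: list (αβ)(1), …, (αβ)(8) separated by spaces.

1 2 8 3 4 7 6 5

(αβ)(x) = β(α(x)). Computing each image: β(α(1)) = β(7) = 1, β(α(2)) = β(3) = 2, β(α(3)) = β(5) = 8, β(α(4)) = β(8) = 3, β(α(5)) = β(2) = 4, β(α(6)) = β(6) = 7, β(α(7)) = β(1) = 6, β(α(8)) = β(4) = 5.
Hence αβ = [1 2 8 3 4 7 6 5].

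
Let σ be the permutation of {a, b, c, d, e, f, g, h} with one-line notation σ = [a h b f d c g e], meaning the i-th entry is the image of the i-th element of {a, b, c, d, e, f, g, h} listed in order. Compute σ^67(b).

Tracing b → h → … returns to b after 6 steps, so b lies in a 6-cycle (b h e d f c).
Since the cycle has length 6, σ^67 acts on it the same as σ^1 (67 mod 6 = 1).
Stepping 1 place around the cycle: b → h.

h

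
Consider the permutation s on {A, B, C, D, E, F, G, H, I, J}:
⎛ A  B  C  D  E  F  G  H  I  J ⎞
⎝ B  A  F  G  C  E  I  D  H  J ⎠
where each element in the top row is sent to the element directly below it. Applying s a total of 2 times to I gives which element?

Tracing I → H → … returns to I after 4 steps, so I lies in a 4-cycle (D, G, I, H).
Advancing 2 steps from I: I → H → D.

D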